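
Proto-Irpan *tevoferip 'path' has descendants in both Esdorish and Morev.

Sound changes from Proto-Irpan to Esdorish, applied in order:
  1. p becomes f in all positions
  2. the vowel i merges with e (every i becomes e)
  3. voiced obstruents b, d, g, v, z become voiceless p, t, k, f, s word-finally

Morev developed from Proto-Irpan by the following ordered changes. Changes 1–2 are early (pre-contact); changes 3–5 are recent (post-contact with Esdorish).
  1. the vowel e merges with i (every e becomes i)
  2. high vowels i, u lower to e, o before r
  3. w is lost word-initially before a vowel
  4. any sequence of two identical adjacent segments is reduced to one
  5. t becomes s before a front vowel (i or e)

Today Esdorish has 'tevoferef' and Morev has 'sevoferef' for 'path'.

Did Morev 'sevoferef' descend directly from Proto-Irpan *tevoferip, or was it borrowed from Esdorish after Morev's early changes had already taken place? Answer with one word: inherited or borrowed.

borrowed

If inherited, *tevoferip would pass through all of Morev's changes:
Morev: start from *tevoferip.
  rule 1 (vowel merger): tevoferip → tivofirip
  rule 2 (pre-rhotic lowering): tivofirip → tivoferip
  rule 3: no change — tivoferip
  rule 4: no change — tivoferip
  rule 5 (palatalisation): tivoferip → sivoferip
  ⇒ Morev sivoferip
If borrowed from Esdorish 'tevoferef' after the early changes, it would undergo only the recent ones:
  rule 3 (glide loss): no change (tevoferef)
  rule 4 (degemination): no change (tevoferef)
  rule 5 (palatalisation): tevoferef → sevoferef
  ⇒ as a loan: sevoferef
Morev 'sevoferef' matches the loan outcome 'sevoferef', not the inherited 'sivoferip' — it skipped the early Morev changes, so it was borrowed from Esdorish.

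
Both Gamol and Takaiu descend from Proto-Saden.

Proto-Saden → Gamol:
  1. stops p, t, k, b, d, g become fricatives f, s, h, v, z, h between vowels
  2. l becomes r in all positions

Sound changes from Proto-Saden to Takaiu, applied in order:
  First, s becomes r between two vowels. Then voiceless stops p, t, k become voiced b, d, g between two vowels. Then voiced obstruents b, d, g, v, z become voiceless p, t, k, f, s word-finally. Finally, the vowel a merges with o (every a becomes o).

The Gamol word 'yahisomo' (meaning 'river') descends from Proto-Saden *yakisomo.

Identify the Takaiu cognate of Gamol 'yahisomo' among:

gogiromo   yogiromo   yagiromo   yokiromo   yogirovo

Takaiu: *yakisomo > yakiromo > yagiromo > yogiromo  (by rhotacism, intervocalic voicing, vowel merger)
The other candidates each miss or misapply at least one Takaiu change.

yogiromo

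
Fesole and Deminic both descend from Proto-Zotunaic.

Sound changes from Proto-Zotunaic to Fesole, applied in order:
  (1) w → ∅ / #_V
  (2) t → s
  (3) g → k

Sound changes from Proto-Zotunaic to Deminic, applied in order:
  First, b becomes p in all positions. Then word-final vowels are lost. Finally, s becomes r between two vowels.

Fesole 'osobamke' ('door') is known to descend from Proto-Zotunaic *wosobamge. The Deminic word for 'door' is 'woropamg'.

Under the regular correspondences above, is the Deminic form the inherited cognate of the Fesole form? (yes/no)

Derive the expected Deminic reflex of *wosobamge:
Deminic: *wosobamge > wosopamge > wosopamg > woropamg  (by unconditioned shift, apocope, rhotacism)
Deminic 'woropamg' matches the regular reflex exactly, so the pair is cognate.

yes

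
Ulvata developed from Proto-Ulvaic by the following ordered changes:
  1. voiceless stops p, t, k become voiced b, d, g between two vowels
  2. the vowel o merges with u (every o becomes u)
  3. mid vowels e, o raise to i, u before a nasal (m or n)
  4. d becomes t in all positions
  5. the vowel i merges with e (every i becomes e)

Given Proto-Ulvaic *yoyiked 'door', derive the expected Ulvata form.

Ulvata: start from *yoyiked.
  rule 1 (intervocalic voicing): yoyiked → yoyiged
  rule 2 (vowel merger): yoyiged → yuyiged
  rule 3: no change — yuyiged
  rule 4 (unconditioned shift): yuyiged → yuyiget
  rule 5 (vowel merger): yuyiget → yuyeget
  ⇒ Ulvata yuyeget

yuyeget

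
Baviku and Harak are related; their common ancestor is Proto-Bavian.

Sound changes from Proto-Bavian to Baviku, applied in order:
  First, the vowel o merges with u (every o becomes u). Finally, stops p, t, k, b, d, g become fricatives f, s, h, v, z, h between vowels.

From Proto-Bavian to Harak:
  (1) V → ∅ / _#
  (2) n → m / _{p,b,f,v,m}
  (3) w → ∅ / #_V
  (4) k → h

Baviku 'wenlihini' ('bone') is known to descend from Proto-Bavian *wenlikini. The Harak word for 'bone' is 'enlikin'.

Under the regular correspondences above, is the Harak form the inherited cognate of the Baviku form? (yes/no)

no

Derive the expected Harak reflex of *wenlikini:
Harak: *wenlikini
  wenlikini → wenlikin   [apocope]
  wenlikin (rule 2 does not apply)
  wenlikin → enlikin   [glide loss]
  enlikin → enlihin   [unconditioned shift]
  giving Harak enlihin.
The regular Harak reflex would be 'enlihin', but the attested form is 'enlikin'. The correspondence is irregular, so they are not cognates (the Harak form has a different source).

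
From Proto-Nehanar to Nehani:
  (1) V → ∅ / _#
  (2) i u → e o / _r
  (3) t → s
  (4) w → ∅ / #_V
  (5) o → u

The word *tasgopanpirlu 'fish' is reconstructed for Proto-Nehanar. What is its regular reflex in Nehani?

Nehani: start from *tasgopanpirlu.
  rule 1 (apocope): tasgopanpirlu → tasgopanpirl
  rule 2 (pre-rhotic lowering): tasgopanpirl → tasgopanperl
  rule 3 (unconditioned shift): tasgopanperl → sasgopanperl
  rule 4: no change — sasgopanperl
  rule 5 (vowel merger): sasgopanperl → sasgupanperl
  ⇒ Nehani sasgupanperl

sasgupanperl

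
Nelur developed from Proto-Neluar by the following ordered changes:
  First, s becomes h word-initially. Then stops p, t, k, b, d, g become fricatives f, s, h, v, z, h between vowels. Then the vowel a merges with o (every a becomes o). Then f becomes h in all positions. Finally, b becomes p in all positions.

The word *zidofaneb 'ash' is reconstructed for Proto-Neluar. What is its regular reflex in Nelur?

Nelur: start from *zidofaneb.
  rule 1: no change — zidofaneb
  rule 2 (intervocalic lenition): zidofaneb → zizofaneb
  rule 3 (vowel merger): zizofaneb → zizofoneb
  rule 4 (unconditioned shift): zizofoneb → zizohoneb
  rule 5 (unconditioned shift): zizohoneb → zizohonep
  ⇒ Nelur zizohonep

zizohonep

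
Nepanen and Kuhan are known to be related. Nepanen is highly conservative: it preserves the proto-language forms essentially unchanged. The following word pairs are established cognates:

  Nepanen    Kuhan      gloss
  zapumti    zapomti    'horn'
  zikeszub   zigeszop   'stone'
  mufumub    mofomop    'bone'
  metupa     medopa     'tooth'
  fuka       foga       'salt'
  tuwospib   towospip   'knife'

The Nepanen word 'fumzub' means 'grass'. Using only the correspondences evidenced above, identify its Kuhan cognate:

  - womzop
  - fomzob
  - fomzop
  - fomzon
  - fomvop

zapumti ~ zapomti, mufumub ~ mofomop — Nepanen u corresponds to Kuhan o after a consonant, before a nasal.
zikeszub ~ zigeszop, mufumub ~ mofomop — Nepanen u corresponds to Kuhan o after a consonant, before a labial obstruent.
zikeszub ~ zigeszop, mufumub ~ mofomop — Nepanen b corresponds to Kuhan p word-finally.
Applying these to Nepanen 'fumzub':
  fumzub → fomzub   (u→o after a consonant, before a nasal)
  fomzub → fomzob   (u→o after a consonant, before a labial obstruent)
  fomzob → fomzop   (b→p word-finally)
So the Kuhan cognate is 'fomzop'.

fomzop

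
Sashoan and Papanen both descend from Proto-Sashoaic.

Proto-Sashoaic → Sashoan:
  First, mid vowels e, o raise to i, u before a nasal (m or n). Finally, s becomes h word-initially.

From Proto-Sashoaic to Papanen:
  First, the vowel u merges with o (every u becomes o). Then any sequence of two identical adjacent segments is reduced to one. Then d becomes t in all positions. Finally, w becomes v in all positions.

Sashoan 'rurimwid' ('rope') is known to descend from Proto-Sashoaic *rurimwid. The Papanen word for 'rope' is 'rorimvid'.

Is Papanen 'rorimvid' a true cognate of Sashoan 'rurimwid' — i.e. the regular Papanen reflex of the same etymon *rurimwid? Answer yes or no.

no

Derive the expected Papanen reflex of *rurimwid:
Papanen: start from *rurimwid.
  rule 1 (vowel merger): rurimwid → rorimwid
  rule 2: no change — rorimwid
  rule 3 (unconditioned shift): rorimwid → rorimwit
  rule 4 (unconditioned shift): rorimwit → rorimvit
  ⇒ Papanen rorimvit
The regular Papanen reflex would be 'rorimvit', but the attested form is 'rorimvid'. The correspondence is irregular, so they are not cognates (the Papanen form has a different source).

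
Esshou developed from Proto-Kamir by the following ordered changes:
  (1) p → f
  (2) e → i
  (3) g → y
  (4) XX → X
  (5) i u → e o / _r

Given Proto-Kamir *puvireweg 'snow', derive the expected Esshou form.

fuveriwiy

Esshou: start from *puvireweg.
  rule 1 (unconditioned shift): puvireweg → fuvireweg
  rule 2 (vowel merger): fuvireweg → fuviriwig
  rule 3 (unconditioned shift): fuviriwig → fuviriwiy
  rule 4: no change — fuviriwiy
  rule 5 (pre-rhotic lowering): fuviriwiy → fuveriwiy
  ⇒ Esshou fuveriwiy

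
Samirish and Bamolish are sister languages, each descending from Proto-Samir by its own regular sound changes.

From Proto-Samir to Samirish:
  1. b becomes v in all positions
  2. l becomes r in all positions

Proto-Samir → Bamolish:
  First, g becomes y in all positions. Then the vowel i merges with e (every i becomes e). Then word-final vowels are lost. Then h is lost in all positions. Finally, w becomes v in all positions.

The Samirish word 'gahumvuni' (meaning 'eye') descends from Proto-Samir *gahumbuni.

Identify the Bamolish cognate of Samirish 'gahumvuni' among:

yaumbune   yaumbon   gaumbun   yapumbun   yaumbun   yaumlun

yaumbun

Bamolish: start from *gahumbuni.
  rule 1 (unconditioned shift): gahumbuni → yahumbuni
  rule 2 (vowel merger): yahumbuni → yahumbune
  rule 3 (apocope): yahumbune → yahumbun
  rule 4 (h-loss): yahumbun → yaumbun
  rule 5: no change — yaumbun
  ⇒ Bamolish yaumbun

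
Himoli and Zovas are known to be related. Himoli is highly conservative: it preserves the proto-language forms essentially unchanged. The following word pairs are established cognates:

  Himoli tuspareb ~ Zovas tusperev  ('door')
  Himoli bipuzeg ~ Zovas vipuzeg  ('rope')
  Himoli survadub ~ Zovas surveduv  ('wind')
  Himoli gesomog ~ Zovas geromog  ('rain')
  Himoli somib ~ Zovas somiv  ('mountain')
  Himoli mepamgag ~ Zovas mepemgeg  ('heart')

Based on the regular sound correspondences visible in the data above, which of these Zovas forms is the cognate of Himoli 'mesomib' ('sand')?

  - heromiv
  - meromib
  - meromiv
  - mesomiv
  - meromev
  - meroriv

gesomog ~ geromog — Himoli s corresponds to Zovas r between vowels (before a back vowel).
tuspareb ~ tusperev, survadub ~ surveduv — Himoli b corresponds to Zovas v word-finally.
Applying these to Himoli 'mesomib':
  mesomib → meromib   (s→r between vowels (before a back vowel))
  meromib → meromiv   (b→v word-finally)
So the Zovas cognate is 'meromiv'.

meromiv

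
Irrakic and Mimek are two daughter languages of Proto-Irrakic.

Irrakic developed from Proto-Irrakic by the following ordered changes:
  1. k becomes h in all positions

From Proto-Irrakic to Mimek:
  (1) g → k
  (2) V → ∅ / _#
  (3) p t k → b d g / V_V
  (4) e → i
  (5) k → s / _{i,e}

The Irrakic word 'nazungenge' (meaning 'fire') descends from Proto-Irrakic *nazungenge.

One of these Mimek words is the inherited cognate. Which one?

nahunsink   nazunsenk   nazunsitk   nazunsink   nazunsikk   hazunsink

nazunsink

Mimek: start from *nazungenge.
  rule 1 (unconditioned shift): nazungenge → nazunkenke
  rule 2 (apocope): nazunkenke → nazunkenk
  rule 3: no change — nazunkenk
  rule 4 (vowel merger): nazunkenk → nazunkink
  rule 5 (palatalisation): nazunkink → nazunsink
  ⇒ Mimek nazunsink
Among the options, 'nazunsink' alone shows every Mimek change applied in order.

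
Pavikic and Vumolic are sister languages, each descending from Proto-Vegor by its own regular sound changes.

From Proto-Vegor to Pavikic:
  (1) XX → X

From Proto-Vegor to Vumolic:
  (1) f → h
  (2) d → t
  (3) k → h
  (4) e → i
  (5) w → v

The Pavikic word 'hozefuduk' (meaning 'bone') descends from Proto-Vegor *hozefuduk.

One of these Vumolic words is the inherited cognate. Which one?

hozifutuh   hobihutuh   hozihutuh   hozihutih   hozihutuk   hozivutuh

Vumolic: start from *hozefuduk.
  rule 1 (unconditioned shift): hozefuduk → hozehuduk
  rule 2 (unconditioned shift): hozehuduk → hozehutuk
  rule 3 (unconditioned shift): hozehutuk → hozehutuh
  rule 4 (vowel merger): hozehutuh → hozihutuh
  rule 5: no change — hozihutuh
  ⇒ Vumolic hozihutuh
Only 'hozihutuh' matches the regular Vumolic development of *hozefuduk.

hozihutuh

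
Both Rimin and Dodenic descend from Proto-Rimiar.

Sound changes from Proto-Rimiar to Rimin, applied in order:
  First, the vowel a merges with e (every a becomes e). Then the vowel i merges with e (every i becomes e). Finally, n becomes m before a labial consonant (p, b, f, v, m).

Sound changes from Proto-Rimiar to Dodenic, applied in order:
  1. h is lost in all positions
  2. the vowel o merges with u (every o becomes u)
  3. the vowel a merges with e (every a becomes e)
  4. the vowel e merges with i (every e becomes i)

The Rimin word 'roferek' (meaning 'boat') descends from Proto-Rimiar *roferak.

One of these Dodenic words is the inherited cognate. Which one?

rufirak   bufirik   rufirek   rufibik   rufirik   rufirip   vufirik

rufirik

Dodenic: *roferak > ruferak > ruferek > rufirik  (by vowel merger, vowel merger, vowel merger)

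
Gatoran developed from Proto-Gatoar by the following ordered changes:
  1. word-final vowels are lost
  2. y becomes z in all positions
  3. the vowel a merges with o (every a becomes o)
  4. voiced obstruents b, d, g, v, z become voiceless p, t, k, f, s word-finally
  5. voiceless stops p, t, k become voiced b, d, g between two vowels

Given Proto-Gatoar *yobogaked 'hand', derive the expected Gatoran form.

Gatoran: *yobogaked
  yobogaked (rule 1 does not apply)
  yobogaked → zobogaked   [unconditioned shift]
  zobogaked → zobogoked   [vowel merger]
  zobogoked → zobogoket   [final devoicing]
  zobogoket → zobogoget   [intervocalic voicing]
  giving Gatoran zobogoget.

zobogoget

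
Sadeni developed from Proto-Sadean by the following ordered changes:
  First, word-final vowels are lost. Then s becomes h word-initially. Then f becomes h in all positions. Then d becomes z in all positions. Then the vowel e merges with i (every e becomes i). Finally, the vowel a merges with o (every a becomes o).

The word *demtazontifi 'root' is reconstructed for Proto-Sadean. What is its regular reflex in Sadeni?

zimtozontih

Sadeni: *demtazontifi
  demtazontifi → demtazontif   [apocope]
  demtazontif (rule 2 does not apply)
  demtazontif → demtazontih   [unconditioned shift]
  demtazontih → zemtazontih   [unconditioned shift]
  zemtazontih → zimtazontih   [vowel merger]
  zimtazontih → zimtozontih   [vowel merger]
  giving Sadeni zimtozontih.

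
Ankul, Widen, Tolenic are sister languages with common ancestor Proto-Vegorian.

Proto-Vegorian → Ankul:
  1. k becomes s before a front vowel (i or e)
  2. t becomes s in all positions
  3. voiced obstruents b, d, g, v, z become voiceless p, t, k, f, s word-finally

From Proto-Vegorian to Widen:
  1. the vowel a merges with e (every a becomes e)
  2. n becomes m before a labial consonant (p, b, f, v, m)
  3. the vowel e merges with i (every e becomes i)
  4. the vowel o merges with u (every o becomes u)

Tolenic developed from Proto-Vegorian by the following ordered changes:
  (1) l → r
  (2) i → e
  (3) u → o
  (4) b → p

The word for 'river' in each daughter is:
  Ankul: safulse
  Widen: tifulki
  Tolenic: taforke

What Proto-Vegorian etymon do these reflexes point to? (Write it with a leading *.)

*tafulke

Position 6: Ankul has s, Widen has k, Tolenic has k. Widen preserves k here (none of its changes turn any other segment into k), so the proto-segment is *k.
Position 2: Ankul has a, Widen has i, Tolenic has a. Ankul preserves a here (none of its changes turn any other segment into a), so the proto-segment is *a.
Continuing position by position gives *tafulke; check it forward:
Ankul: *tafulke
  tafulke → tafulse   [palatalisation]
  tafulse → safulse   [unconditioned shift]
  safulse (rule 3 does not apply)
  giving Ankul safulse.
Widen: start from *tafulke.
  rule 1 (vowel merger): tafulke → tefulke
  rule 2: no change — tefulke
  rule 3 (vowel merger): tefulke → tifulki
  rule 4: no change — tifulki
  ⇒ Widen tifulki
Tolenic: *tafulke > tafurke > taforke  (by unconditioned shift, vowel merger)
Only *tafulke yields all of Ankul safulse, Widen tifulki, Tolenic taforke.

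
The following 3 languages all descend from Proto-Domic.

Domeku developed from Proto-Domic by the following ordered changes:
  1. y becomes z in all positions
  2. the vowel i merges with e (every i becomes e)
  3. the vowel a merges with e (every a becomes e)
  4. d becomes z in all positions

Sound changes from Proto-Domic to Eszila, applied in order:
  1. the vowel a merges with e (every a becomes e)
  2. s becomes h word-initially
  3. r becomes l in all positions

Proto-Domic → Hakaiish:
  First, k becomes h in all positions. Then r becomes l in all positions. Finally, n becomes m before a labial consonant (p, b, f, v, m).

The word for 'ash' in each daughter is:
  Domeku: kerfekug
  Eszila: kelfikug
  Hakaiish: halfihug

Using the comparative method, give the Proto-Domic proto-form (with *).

*karfikug

Position 5: Domeku has e, Eszila has i, Hakaiish has i. Eszila preserves i here (none of its changes turn any other segment into i), so the proto-segment is *i.
Position 1: Domeku has k, Eszila has k, Hakaiish has h. Domeku preserves k here (none of its changes turn any other segment into k), so the proto-segment is *k.
Continuing position by position gives *karfikug; check it forward:
Domeku: start from *karfikug.
  rule 1: no change — karfikug
  rule 2 (vowel merger): karfikug → karfekug
  rule 3 (vowel merger): karfekug → kerfekug
  rule 4: no change — kerfekug
  ⇒ Domeku kerfekug
Eszila: start from *karfikug.
  rule 1 (vowel merger): karfikug → kerfikug
  rule 2: no change — kerfikug
  rule 3 (unconditioned shift): kerfikug → kelfikug
  ⇒ Eszila kelfikug
Hakaiish: *karfikug > harfihug > halfihug  (by unconditioned shift, unconditioned shift)
*karfikug is the unique common source.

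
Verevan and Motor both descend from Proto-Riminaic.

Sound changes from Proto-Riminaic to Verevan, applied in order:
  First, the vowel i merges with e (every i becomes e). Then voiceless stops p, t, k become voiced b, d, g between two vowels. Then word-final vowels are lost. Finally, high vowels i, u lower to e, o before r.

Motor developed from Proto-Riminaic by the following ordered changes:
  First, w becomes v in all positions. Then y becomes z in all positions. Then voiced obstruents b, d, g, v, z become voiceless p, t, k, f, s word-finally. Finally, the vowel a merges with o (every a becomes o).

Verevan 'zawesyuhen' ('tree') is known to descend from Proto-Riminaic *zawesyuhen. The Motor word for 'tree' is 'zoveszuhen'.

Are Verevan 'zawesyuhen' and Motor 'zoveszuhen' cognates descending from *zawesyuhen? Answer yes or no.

Derive the expected Motor reflex of *zawesyuhen:
Motor: *zawesyuhen > zavesyuhen > zaveszuhen > zoveszuhen  (by unconditioned shift, unconditioned shift, vowel merger)
Motor 'zoveszuhen' matches the regular reflex exactly, so the pair is cognate.

yes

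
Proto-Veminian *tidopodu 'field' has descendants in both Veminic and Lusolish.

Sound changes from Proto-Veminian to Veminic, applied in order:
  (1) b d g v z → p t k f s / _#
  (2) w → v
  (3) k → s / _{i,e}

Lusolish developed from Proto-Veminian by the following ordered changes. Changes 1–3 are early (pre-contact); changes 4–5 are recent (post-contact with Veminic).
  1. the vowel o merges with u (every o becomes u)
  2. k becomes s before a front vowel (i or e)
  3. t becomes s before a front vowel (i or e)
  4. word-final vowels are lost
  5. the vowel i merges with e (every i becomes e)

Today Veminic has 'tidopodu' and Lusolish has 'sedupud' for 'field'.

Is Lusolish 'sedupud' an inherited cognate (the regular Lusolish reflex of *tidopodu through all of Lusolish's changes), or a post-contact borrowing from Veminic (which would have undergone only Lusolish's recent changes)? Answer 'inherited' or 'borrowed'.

inherited

If inherited, *tidopodu would pass through all of Lusolish's changes:
Lusolish: start from *tidopodu.
  rule 1 (vowel merger): tidopodu → tidupudu
  rule 2: no change — tidupudu
  rule 3 (palatalisation): tidupudu → sidupudu
  rule 4 (apocope): sidupudu → sidupud
  rule 5 (vowel merger): sidupud → sedupud
  ⇒ Lusolish sedupud
If borrowed from Veminic 'tidopodu' after the early changes, it would undergo only the recent ones:
  rule 4 (apocope): tidopodu → tidopod
  rule 5 (vowel merger): tidopod → tedopod
  ⇒ as a loan: tedopod
Lusolish 'sedupud' matches the inherited outcome exactly, so it is an inherited cognate, not a loan.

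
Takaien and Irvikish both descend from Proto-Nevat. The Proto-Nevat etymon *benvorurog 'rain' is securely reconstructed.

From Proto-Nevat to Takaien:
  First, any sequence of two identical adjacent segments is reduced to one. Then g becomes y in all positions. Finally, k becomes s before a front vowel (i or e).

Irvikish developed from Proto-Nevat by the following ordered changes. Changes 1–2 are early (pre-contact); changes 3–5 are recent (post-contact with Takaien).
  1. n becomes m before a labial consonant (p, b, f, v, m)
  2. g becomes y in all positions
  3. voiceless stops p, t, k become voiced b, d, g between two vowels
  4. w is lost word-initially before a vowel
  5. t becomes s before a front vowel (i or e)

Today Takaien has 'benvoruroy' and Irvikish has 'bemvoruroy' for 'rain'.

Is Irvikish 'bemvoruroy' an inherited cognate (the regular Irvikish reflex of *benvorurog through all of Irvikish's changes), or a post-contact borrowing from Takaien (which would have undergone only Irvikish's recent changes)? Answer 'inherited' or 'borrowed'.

If inherited, *benvorurog would pass through all of Irvikish's changes:
Irvikish: start from *benvorurog.
  rule 1 (nasal place assimilation): benvorurog → bemvorurog
  rule 2 (unconditioned shift): bemvorurog → bemvoruroy
  rule 3: no change — bemvoruroy
  rule 4: no change — bemvoruroy
  rule 5: no change — bemvoruroy
  ⇒ Irvikish bemvoruroy
If borrowed from Takaien 'benvoruroy' after the early changes, it would undergo only the recent ones:
  rule 3 (intervocalic voicing): no change (benvoruroy)
  rule 4 (glide loss): no change (benvoruroy)
  rule 5 (palatalisation): no change (benvoruroy)
  ⇒ as a loan: benvoruroy
Irvikish 'bemvoruroy' matches the inherited outcome exactly, so it is an inherited cognate, not a loan.

inherited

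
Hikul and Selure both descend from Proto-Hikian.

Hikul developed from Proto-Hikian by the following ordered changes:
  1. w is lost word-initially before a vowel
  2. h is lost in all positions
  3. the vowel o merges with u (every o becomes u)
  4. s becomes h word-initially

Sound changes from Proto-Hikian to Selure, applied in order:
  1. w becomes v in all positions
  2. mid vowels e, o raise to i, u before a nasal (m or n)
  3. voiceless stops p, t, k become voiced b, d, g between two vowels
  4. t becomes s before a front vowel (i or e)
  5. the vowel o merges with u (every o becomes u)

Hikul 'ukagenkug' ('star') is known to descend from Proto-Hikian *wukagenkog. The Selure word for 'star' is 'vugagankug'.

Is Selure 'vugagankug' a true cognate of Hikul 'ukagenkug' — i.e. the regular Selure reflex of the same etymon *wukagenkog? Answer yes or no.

no

Derive the expected Selure reflex of *wukagenkog:
Selure: start from *wukagenkog.
  rule 1 (unconditioned shift): wukagenkog → vukagenkog
  rule 2 (pre-nasal raising): vukagenkog → vukaginkog
  rule 3 (intervocalic voicing): vukaginkog → vugaginkog
  rule 4: no change — vugaginkog
  rule 5 (vowel merger): vugaginkog → vugaginkug
  ⇒ Selure vugaginkug
The regular Selure reflex would be 'vugaginkug', but the attested form is 'vugagankug'. The correspondence is irregular, so they are not cognates (the Selure form has a different source).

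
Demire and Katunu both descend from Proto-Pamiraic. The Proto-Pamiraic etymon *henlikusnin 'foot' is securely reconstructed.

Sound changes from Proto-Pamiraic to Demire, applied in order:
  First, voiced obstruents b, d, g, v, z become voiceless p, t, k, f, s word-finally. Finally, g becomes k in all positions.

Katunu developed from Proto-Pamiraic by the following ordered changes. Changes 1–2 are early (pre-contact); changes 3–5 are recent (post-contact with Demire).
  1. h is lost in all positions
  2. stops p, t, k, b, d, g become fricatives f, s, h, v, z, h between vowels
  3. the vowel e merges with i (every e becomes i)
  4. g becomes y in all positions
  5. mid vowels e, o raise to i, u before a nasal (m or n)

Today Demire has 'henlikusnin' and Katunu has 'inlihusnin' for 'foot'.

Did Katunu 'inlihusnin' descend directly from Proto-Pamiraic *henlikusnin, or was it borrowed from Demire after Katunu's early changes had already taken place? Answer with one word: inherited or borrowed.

inherited

If inherited, *henlikusnin would pass through all of Katunu's changes:
Katunu: *henlikusnin
  henlikusnin → enlikusnin   [h-loss]
  enlikusnin → enlihusnin   [intervocalic lenition]
  enlihusnin → inlihusnin   [vowel merger]
  inlihusnin (rule 4 does not apply)
  inlihusnin (rule 5 does not apply)
  giving Katunu inlihusnin.
If borrowed from Demire 'henlikusnin' after the early changes, it would undergo only the recent ones:
  rule 3 (vowel merger): henlikusnin → hinlikusnin
  rule 4 (unconditioned shift): no change (hinlikusnin)
  rule 5 (pre-nasal raising): no change (hinlikusnin)
  ⇒ as a loan: hinlikusnin
Katunu 'inlihusnin' matches the inherited outcome exactly, so it is an inherited cognate, not a loan.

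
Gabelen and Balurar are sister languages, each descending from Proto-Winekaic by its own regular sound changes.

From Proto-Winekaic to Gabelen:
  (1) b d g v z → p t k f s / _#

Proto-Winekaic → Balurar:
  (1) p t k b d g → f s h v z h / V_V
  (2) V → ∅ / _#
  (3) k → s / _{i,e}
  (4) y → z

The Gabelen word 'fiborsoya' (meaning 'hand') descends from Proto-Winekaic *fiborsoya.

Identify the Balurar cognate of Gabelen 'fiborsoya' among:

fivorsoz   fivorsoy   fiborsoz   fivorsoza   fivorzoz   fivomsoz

fivorsoz

Balurar: *fiborsoya
  fiborsoya → fivorsoya   [intervocalic lenition]
  fivorsoya → fivorsoy   [apocope]
  fivorsoy (rule 3 does not apply)
  fivorsoy → fivorsoz   [unconditioned shift]
  giving Balurar fivorsoz.
Among the options, 'fivorsoz' alone shows every Balurar change applied in order.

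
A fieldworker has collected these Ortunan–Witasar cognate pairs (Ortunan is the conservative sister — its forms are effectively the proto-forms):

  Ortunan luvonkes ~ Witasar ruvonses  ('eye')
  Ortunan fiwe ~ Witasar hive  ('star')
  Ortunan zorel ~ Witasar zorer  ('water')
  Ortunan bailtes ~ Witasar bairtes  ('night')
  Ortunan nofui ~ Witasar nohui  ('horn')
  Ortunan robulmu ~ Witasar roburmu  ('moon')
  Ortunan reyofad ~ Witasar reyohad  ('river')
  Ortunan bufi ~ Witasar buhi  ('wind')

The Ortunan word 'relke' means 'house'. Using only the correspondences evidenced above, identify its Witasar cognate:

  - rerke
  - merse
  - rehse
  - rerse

rerse

bailtes ~ bairtes — Ortunan l corresponds to Witasar r after a vowel, before a consonant other than r, m, n, p, b, f, v.
luvonkes ~ ruvonses — Ortunan k corresponds to Witasar s after a consonant, before a front vowel.
Applying these to Ortunan 'relke':
  relke → rerke   (l→r after a vowel, before a consonant other than r, m, n, p, b, f, v)
  rerke → rerse   (k→s after a consonant, before a front vowel)
So the Witasar cognate is 'rerse'.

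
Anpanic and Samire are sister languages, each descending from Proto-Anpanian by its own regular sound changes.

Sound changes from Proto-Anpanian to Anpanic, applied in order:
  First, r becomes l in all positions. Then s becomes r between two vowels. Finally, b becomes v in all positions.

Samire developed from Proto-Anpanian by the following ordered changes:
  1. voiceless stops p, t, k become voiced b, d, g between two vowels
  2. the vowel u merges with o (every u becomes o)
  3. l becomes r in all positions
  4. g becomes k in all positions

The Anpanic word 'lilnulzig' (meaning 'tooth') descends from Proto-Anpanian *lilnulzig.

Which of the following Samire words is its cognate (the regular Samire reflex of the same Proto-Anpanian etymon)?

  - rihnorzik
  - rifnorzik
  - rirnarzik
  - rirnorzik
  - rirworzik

rirnorzik

Samire: *lilnulzig
  lilnulzig (rule 1 does not apply)
  lilnulzig → lilnolzig   [vowel merger]
  lilnolzig → rirnorzig   [unconditioned shift]
  rirnorzig → rirnorzik   [unconditioned shift]
  giving Samire rirnorzik.
Only 'rirnorzik' matches the regular Samire development of *lilnulzig.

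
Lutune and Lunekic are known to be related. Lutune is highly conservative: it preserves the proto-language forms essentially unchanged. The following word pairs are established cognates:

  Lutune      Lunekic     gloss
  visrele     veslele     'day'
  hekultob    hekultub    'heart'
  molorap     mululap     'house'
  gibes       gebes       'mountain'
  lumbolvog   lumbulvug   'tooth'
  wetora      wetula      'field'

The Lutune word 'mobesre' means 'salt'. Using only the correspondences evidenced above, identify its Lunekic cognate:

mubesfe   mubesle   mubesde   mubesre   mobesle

mubesle

hekultob ~ hekultub — Lutune o corresponds to Lunekic u after a consonant, before a labial obstruent.
visrele ~ veslele — Lutune r corresponds to Lunekic l after a consonant, before a front vowel.
Applying these to Lutune 'mobesre':
  mobesre → mubesre   (o→u after a consonant, before a labial obstruent)
  mubesre → mubesle   (r→l after a consonant, before a front vowel)
So the Lunekic cognate is 'mubesle'.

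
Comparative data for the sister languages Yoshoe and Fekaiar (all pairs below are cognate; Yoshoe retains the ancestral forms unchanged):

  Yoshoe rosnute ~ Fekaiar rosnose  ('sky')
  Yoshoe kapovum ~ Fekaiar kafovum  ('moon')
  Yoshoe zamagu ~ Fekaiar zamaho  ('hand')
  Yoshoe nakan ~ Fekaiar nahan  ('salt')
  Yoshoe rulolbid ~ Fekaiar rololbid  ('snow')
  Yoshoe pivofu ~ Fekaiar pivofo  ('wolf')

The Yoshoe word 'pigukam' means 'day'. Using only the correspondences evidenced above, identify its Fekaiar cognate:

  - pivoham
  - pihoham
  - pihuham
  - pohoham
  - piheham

pihoham

zamagu ~ zamaho — Yoshoe g corresponds to Fekaiar h between vowels (before a back vowel).
rosnute ~ rosnose, rulolbid ~ rololbid — Yoshoe u corresponds to Fekaiar o after a consonant, before a consonant other than r, m, n, p, b, f, v.
nakan ~ nahan — Yoshoe k corresponds to Fekaiar h between vowels (before a back vowel).
Applying these to Yoshoe 'pigukam':
  pigukam → pihukam   (g→h between vowels (before a back vowel))
  pihukam → pihokam   (u→o after a consonant, before a consonant other than r, m, n, p, b, f, v)
  pihokam → pihoham   (k→h between vowels (before a back vowel))
So the Fekaiar cognate is 'pihoham'.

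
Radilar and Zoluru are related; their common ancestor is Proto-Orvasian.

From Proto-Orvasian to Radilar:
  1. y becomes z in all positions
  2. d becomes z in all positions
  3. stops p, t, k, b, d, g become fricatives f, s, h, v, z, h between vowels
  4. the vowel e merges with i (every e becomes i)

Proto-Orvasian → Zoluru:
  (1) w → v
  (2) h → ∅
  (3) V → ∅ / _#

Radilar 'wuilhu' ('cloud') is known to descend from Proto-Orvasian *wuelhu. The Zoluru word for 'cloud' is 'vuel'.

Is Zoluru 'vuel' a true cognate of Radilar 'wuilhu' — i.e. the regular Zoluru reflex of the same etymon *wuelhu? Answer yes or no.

Derive the expected Zoluru reflex of *wuelhu:
Zoluru: start from *wuelhu.
  rule 1 (unconditioned shift): wuelhu → vuelhu
  rule 2 (h-loss): vuelhu → vuelu
  rule 3 (apocope): vuelu → vuel
  ⇒ Zoluru vuel
Zoluru 'vuel' matches the regular reflex exactly, so the pair is cognate.

yes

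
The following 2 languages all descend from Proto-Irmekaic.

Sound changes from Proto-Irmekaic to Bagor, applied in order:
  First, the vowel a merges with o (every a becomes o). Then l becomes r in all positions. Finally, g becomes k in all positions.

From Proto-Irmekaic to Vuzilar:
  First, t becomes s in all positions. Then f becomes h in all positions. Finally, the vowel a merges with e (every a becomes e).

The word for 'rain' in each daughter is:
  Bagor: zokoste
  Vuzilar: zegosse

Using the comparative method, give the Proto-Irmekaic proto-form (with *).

*zagoste

Position 3: Bagor has k, Vuzilar has g. Vuzilar preserves g here (none of its changes turn any other segment into g), so the proto-segment is *g.
Position 2: Bagor has o, Vuzilar has e. Taking the neighbouring segments as reconstructed: Bagor o could go back to *a or *o; Vuzilar e could go back to *a or *e — the one source consistent with every daughter is *a.
Position 6: Bagor has t, Vuzilar has s. Bagor preserves t here (none of its changes turn any other segment into t), so the proto-segment is *t.
Verify the candidate proto-form against each daughter:
Bagor: *zagoste > zogoste > zokoste  (by vowel merger, unconditioned shift)
Vuzilar: *zagoste
  zagoste → zagosse   [unconditioned shift]
  zagosse (rule 2 does not apply)
  zagosse → zegosse   [vowel merger]
  giving Vuzilar zegosse.
Only *zagoste yields all of Bagor zokoste, Vuzilar zegosse.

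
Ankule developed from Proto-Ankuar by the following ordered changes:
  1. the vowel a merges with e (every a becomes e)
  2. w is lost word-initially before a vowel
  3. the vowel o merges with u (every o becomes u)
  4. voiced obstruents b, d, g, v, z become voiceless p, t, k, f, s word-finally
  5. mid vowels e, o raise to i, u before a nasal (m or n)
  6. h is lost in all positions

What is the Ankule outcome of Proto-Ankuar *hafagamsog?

efegimsuk

Ankule: *hafagamsog > hefegemsog > hefegemsug > hefegemsuk > hefegimsuk > efegimsuk  (by vowel merger, vowel merger, final devoicing, pre-nasal raising, h-loss)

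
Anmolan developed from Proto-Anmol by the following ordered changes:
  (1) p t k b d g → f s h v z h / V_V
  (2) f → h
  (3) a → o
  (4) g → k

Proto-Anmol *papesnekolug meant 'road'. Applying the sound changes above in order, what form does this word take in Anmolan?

Anmolan: *papesnekolug > pafesneholug > pahesneholug > pohesneholug > pohesneholuk  (by intervocalic lenition, unconditioned shift, vowel merger, unconditioned shift)

pohesneholuk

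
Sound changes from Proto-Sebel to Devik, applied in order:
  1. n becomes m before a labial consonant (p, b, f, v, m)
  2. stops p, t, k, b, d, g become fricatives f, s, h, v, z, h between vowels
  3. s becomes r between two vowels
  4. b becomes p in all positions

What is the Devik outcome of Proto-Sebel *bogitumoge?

pohirumohe

Devik: start from *bogitumoge.
  rule 1: no change — bogitumoge
  rule 2 (intervocalic lenition): bogitumoge → bohisumohe
  rule 3 (rhotacism): bohisumohe → bohirumohe
  rule 4 (unconditioned shift): bohirumohe → pohirumohe
  ⇒ Devik pohirumohe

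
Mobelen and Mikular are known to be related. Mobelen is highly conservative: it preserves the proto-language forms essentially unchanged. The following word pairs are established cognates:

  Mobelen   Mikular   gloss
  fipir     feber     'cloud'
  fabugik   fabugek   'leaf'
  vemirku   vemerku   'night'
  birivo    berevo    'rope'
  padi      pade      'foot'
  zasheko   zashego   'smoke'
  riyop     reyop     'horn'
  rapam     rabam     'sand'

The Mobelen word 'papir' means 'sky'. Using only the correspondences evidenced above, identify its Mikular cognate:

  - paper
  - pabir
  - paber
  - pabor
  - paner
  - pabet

paber

fipir ~ feber — Mobelen p corresponds to Mikular b between vowels (before a front vowel).
fipir ~ feber, vemirku ~ vemerku — Mobelen i corresponds to Mikular e after a consonant, before r.
Applying these to Mobelen 'papir':
  papir → pabir   (p→b between vowels (before a front vowel))
  pabir → paber   (i→e after a consonant, before r)
So the Mikular cognate is 'paber'.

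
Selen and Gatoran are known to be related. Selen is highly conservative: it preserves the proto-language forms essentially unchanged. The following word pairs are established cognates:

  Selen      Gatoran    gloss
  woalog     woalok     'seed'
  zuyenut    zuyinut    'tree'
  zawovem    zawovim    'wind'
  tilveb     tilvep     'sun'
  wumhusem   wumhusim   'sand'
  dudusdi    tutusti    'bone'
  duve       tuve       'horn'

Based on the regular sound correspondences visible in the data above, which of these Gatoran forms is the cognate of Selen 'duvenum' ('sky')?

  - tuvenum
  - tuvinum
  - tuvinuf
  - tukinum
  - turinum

tuvinum

dudusdi ~ tutusti, duve ~ tuve — Selen d corresponds to Gatoran t word-initially before a back vowel.
zuyenut ~ zuyinut — Selen e corresponds to Gatoran i after a consonant, before a nasal.
Applying these to Selen 'duvenum':
  duvenum → tuvenum   (d→t word-initially before a back vowel)
  tuvenum → tuvinum   (e→i after a consonant, before a nasal)
So the Gatoran cognate is 'tuvinum'.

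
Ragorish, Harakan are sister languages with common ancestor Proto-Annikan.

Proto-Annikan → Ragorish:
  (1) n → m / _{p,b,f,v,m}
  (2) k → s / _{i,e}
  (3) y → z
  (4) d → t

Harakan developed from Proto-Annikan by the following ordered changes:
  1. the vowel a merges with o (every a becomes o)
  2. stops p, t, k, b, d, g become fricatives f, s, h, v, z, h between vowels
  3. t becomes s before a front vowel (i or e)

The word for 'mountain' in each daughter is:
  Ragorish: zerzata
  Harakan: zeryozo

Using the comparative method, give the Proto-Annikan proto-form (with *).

Position 5: Ragorish has a, Harakan has o. Ragorish preserves a here (none of its changes turn any other segment into a), so the proto-segment is *a.
Position 7: Ragorish has a, Harakan has o. Ragorish preserves a here (none of its changes turn any other segment into a), so the proto-segment is *a.
Continuing position by position gives *zeryada; check it forward:
Ragorish: start from *zeryada.
  rule 1: no change — zeryada
  rule 2: no change — zeryada
  rule 3 (unconditioned shift): zeryada → zerzada
  rule 4 (unconditioned shift): zerzada → zerzata
  ⇒ Ragorish zerzata
Harakan: *zeryada
  zeryada → zeryodo   [vowel merger]
  zeryodo → zeryozo   [intervocalic lenition]
  zeryozo (rule 3 does not apply)
  giving Harakan zeryozo.
*zeryada is the unique common source.

*zeryada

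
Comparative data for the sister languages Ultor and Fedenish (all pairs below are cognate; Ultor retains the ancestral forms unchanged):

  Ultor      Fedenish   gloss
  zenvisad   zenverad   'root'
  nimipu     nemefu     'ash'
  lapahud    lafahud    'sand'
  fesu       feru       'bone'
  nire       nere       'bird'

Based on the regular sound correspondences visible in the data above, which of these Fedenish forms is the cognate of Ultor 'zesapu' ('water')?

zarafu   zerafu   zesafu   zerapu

zenvisad ~ zenverad — Ultor s corresponds to Fedenish r between vowels (before a back vowel).
nimipu ~ nemefu — Ultor p corresponds to Fedenish f between vowels (before a back vowel).
Applying these to Ultor 'zesapu':
  zesapu → zerapu   (s→r between vowels (before a back vowel))
  zerapu → zerafu   (p→f between vowels (before a back vowel))
So the Fedenish cognate is 'zerafu'.

zerafu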